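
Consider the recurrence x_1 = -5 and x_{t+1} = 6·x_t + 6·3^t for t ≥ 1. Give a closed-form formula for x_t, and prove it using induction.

x_t = -2·3^t + 6^(t - 1)

Computing the first terms: x_1 = -5, x_2 = -12, x_3 = -18. This suggests x_t = -2·3^t + 6^(t - 1).
For the base case t = 1: the formula gives -5 = -5 = x_1.
Suppose the result is true for t = m, so x_m = -2·3^m + 6^(m - 1).
Then x_{m+1} = 6·x_m + 6·3^m = 6·(-2·3^m + 6^(m - 1)) + 6·3^m = -2·3^(m + 1) + 6^m = -2·3^(m+1) + 6^((m+1) - 1),
which is the claimed formula at t = m+1.
Hence, by induction on t, the claim holds for every t ≥ 1.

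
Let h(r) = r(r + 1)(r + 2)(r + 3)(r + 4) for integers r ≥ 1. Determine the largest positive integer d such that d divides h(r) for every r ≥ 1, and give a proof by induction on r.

Computing the first values: h(1) = 120 and h(2) = 720; gcd(120, 720) = 120, so d ≤ 120.
We prove 120 | r(r + 1)(r + 2)(r + 3)(r + 4) for all r ≥ 1 by induction on r.
Base case (r = 1): h(1) = 120 = 120·(1), so 120 | h(1).
Inductive step: assume the claim holds for r = m, i.e. 120 | h(m). Then
h(m+1) − h(m) = (m+1)·(m+2)·(m+3)·(m+4)·(m+5) − m·(m+1)·(m+2)·(m+3)·(m+4) = (m+1)·(m+2)·(m+3)·(m+4)·[(m+5) − m] = 5·(m+1)·(m+2)·(m+3)·(m+4). The product of 4 consecutive integers is divisible by (4)! = 24, so h(m+1) − h(m) is divisible by 5·24 = 120. By the inductive hypothesis 120 | h(m), hence 120 | h(m+1).
By induction, the statement is established for all r ≥ 1.
Therefore the largest such d is 120.

d = 120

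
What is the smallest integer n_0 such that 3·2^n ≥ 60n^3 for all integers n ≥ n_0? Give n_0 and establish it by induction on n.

n_0 = 17

At n = 16: 196608 < 245760, so the inequality fails and n_0 ≥ 17. We prove 3·2^n ≥ 60n^3 for all n ≥ 17.
For the base case n = 17: 3·2^n = 393216 and 60n^3 = 294780, so 393216 ≥ 294780.
Inductive step: suppose the statement holds for some p ≥ 17, so 3·2^p ≥ 60p^3.
Then 3·2^(p + 1) = 2·(3·2^p) ≥ 2·(60p^3).
Also, for p ≥ 17 we have 2·(60p^3) ≥ 60(p+1)^3, since 2 ≥ (1 + 1/p)^3 for all p ≥ 17.
Combining, 3·2^(p + 1) ≥ 60(p+1)^3.
By the principle of mathematical induction, the result holds for all n ≥ 17.
Hence the smallest such n_0 is 17.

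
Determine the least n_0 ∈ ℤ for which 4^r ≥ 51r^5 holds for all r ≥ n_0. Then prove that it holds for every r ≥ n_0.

n_0 = 12

At r = 11: 4194304 < 8213601, so the inequality fails and n_0 ≥ 12. We prove 4^r ≥ 51r^5 for all r ≥ 12.
For the base case r = 12: 4^r = 16777216 and 51r^5 = 12690432, so 16777216 ≥ 12690432.
For the inductive step, assume it holds for an arbitrary p ≥ 12, so 4^p ≥ 51p^5.
Then 4^(p + 1) = 4·(4^p) ≥ 4·(51p^5).
Also, for p ≥ 12 we have 4·(51p^5) ≥ 51(p+1)^5, since 4 ≥ (1 + 1/p)^5 for all p ≥ 12.
Combining, 4^(p + 1) ≥ 51(p+1)^5.
By the principle of mathematical induction, the result holds for all r ≥ 12.
Hence the smallest such n_0 is 12.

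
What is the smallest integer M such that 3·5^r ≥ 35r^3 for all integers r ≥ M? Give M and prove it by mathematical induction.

M = 5

At r = 4: 1875 < 2240, so the inequality fails and M ≥ 5. We prove 3·5^r ≥ 35r^3 for all r ≥ 5.
Base step (r = 5): 3·5^r = 9375 and 35r^3 = 4375, so 9375 ≥ 4375.
For the inductive step, assume it holds for an arbitrary k ≥ 5, so 3·5^k ≥ 35k^3.
Then 3·5^(k + 1) = 5·(3·5^k) ≥ 5·(35k^3).
Also, for k ≥ 5 we have 5·(35k^3) ≥ 35(k+1)^3, since 5 ≥ (1 + 1/k)^3 for all k ≥ 5.
Combining, 3·5^(k + 1) ≥ 35(k+1)^3.
This completes the induction.
Hence the smallest such M is 5.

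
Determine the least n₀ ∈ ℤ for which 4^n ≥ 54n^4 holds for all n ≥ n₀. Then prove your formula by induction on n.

n₀ = 10

At n = 9: 262144 < 354294, so the inequality fails and n₀ ≥ 10. We prove 4^n ≥ 54n^4 for all n ≥ 10.
When n = 10: 4^n = 1048576 and 54n^4 = 540000, so 1048576 ≥ 540000.
Suppose the result is true for n = p, so 4^p ≥ 54p^4.
Then 4^(p + 1) = 4·(4^p) ≥ 4·(54p^4).
Also, for p ≥ 10 we have 4·(54p^4) ≥ 54(p+1)^4, since 4 ≥ (1 + 1/p)^4 for all p ≥ 10.
Combining, 4^(p + 1) ≥ 54(p+1)^4.
By induction, the statement is established for all n ≥ 10.
Hence the smallest such n₀ is 10.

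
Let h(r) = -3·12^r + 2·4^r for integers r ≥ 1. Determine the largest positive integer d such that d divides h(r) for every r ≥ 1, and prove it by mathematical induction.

Computing the first values: h(1) = -28 and h(2) = -400; gcd(-28, -400) = 4, so d ≤ 4.
We prove 4 | -3·12^r + 2·4^r for all r ≥ 1 by induction on r.
Base case (r = 1): h(1) = -28 = 4·(-7), so 4 | h(1).
Inductive step: suppose the statement holds for some m ≥ 1, i.e. 4 | h(m). Then
h(m+1) − 12·h(m) = (-3·12^(m+1) + 2·4^(m+1)) − 12·(-3·12^m + 2·4^m) = (2)·4^m·(4 − 12) = (-16)·4^m. Since 4 | h(m) by the inductive hypothesis, 4 | 12·h(m); and 4 | -16 since -16 = 4·-4. Therefore 4 | h(m+1).
By the principle of mathematical induction, the result holds for all r ≥ 1.
Therefore the largest such d is 4.

d = 4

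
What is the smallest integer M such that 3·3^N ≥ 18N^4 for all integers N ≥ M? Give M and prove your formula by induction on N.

At N = 10: 177147 < 180000, so the inequality fails and M ≥ 11. We prove 3·3^N ≥ 18N^4 for all N ≥ 11.
Base case (N = 11): 3·3^N = 531441 and 18N^4 = 263538, so 531441 ≥ 263538.
Suppose the result is true for N = r, so 3·3^r ≥ 18r^4.
Then 3·3^(r + 1) = 3·(3·3^r) ≥ 3·(18r^4).
Also, for r ≥ 11 we have 3·(18r^4) ≥ 18(r+1)^4, since 3 ≥ (1 + 1/r)^4 for all r ≥ 11.
Combining, 3·3^(r + 1) ≥ 18(r+1)^4.
This completes the induction.
Hence the smallest such M is 11.

M = 11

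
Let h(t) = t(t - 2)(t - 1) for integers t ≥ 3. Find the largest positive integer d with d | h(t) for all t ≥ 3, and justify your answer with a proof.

d = 6

Computing the first values: h(3) = 6 and h(4) = 24; gcd(6, 24) = 6, so d ≤ 6.
We prove 6 | t(t - 2)(t - 1) for all t ≥ 3 by induction on t.
Base case (t = 3): h(3) = 6 = 6·(1), so 6 | h(3).
Suppose the result is true for t = i, i.e. 6 | h(i). Then
h(i+1) − h(i) = (i-1)·i·(i+1) − (i-2)·(i-1)·i = (i-1)·i·[(i+1) − (i-2)] = 3·(i-1)·i. The product of 2 consecutive integers is divisible by (2)! = 2, so h(i+1) − h(i) is divisible by 3·2 = 6. By the inductive hypothesis 6 | h(i), hence 6 | h(i+1).
Hence, by induction on t, the claim holds for every t ≥ 3.
Therefore the largest such d is 6.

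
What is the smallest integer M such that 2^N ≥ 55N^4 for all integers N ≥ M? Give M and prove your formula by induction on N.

At N = 24: 16777216 < 18247680, so the inequality fails and M ≥ 25. We prove 2^N ≥ 55N^4 for all N ≥ 25.
Base case (N = 25): 2^N = 33554432 and 55N^4 = 21484375, so 33554432 ≥ 21484375.
Inductive step: suppose the statement holds for some k ≥ 25, so 2^k ≥ 55k^4.
Then 2^(k + 1) = 2·(2^k) ≥ 2·(55k^4).
Also, for k ≥ 25 we have 2·(55k^4) ≥ 55(k+1)^4, since 2 ≥ (1 + 1/k)^4 for all k ≥ 25.
Combining, 2^(k + 1) ≥ 55(k+1)^4.
This completes the induction.
Hence the smallest such M is 25.

M = 25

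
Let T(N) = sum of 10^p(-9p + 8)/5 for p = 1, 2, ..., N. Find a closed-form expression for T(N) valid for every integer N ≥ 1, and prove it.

We claim T(N) = 2·10^N(-N + 1) - 2 for all N ≥ 1.
When N = 1: T(1) = -2, and the closed form gives -2. They agree.
Suppose the result is true for N = p, so T(p) = 2·10^p(-p + 1) - 2.
Then T(p+1) = T(p) + (10^p(-18p - 2)) = (2·10^p(-p + 1) - 2) + (10^p(-18p - 2)).
Simplifying, T(p+1) = -20·10^p·p - 2 = 2·10^(p+1)(-(p+1) + 1) - 2,
which is the closed form with N = p+1.
By induction, the statement is established for all N ≥ 1.

T(N) = 2·10^N(-N + 1) - 2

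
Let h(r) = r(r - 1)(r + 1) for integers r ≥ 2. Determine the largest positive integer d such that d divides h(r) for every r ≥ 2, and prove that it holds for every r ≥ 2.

d = 6

Computing the first values: h(2) = 6 and h(3) = 24; gcd(6, 24) = 6, so d ≤ 6.
We prove 6 | r(r - 1)(r + 1) for all r ≥ 2 by induction on r.
When r = 2: h(2) = 6 = 6·(1), so 6 | h(2).
Inductive step: suppose the statement holds for some i ≥ 2, i.e. 6 | h(i). Then
h(i+1) − h(i) = i·(i+1)·(i+2) − (i-1)·i·(i+1) = i·(i+1)·[(i+2) − (i-1)] = 3·i·(i+1). The product of 2 consecutive integers is divisible by (2)! = 2, so h(i+1) − h(i) is divisible by 3·2 = 6. By the inductive hypothesis 6 | h(i), hence 6 | h(i+1).
Hence, by induction on r, the claim holds for every r ≥ 2.
Therefore the largest such d is 6.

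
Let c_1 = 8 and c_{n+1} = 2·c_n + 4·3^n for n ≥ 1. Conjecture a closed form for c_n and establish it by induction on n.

c_n = -2^(n + 1) + 4·3^n

Computing the first terms: c_1 = 8, c_2 = 28, c_3 = 92. This suggests c_n = -2^(n + 1) + 4·3^n.
Base step (n = 1): the formula gives 8 = 8 = c_1.
Inductive step: assume the claim holds for n = k, so c_k = -2^(k + 1) + 4·3^k.
Then c_{k+1} = 2·c_k + 4·3^k = 2·(-2^(k + 1) + 4·3^k) + 4·3^k = -2^(k + 2) + 4·3^(k + 1) = -2^((k+1) + 1) + 4·3^(k+1),
which is the claimed formula at n = k+1.
By the principle of mathematical induction, the result holds for all n ≥ 1.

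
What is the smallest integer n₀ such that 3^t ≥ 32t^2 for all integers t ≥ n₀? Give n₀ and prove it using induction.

At t = 6: 729 < 1152, so the inequality fails and n₀ ≥ 7. We prove 3^t ≥ 32t^2 for all t ≥ 7.
For the base case t = 7: 3^t = 2187 and 32t^2 = 1568, so 2187 ≥ 1568.
Inductive step: suppose the statement holds for some k ≥ 7, so 3^k ≥ 32k^2.
Then 3^(k + 1) = 3·(3^k) ≥ 3·(32k^2).
Also, for k ≥ 7 we have 3·(32k^2) ≥ 32(k+1)^2, since 3 ≥ (1 + 1/k)^2 for all k ≥ 7.
Combining, 3^(k + 1) ≥ 32(k+1)^2.
By induction, the statement is established for all t ≥ 7.
Hence the smallest such n₀ is 7.

n₀ = 7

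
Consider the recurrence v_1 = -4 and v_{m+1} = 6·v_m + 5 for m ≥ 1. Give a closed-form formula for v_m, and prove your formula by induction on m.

v_m = -3·6^(m - 1) - 1

Computing the first terms: v_1 = -4, v_2 = -19, v_3 = -109. This suggests v_m = -3·6^(m - 1) - 1.
For the base case m = 1: the formula gives -4 = -4 = v_1.
Inductive step: suppose the statement holds for some r ≥ 1, so v_r = -3·6^(r - 1) - 1.
Then v_{r+1} = 6·v_r + 5 = 6·(-3·6^(r - 1) - 1) + 5 = -3·6^r - 1 = -3·6^((r+1) - 1) - 1,
which is the claimed formula at m = r+1.
This completes the induction.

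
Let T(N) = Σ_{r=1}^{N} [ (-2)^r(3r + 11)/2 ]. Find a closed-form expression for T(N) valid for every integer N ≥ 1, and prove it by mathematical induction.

T(N) = (-2)^N(N + 4) - 4

We claim T(N) = (-2)^N(N + 4) - 4 for all N ≥ 1.
Base step (N = 1): T(1) = -14, and the closed form gives -14. They agree.
Suppose the result is true for N = r, so T(r) = (-2)^r(r + 4) - 4.
Then T(r+1) = T(r) + ((-2)^r(-3r - 14)) = ((-2)^r(r + 4) - 4) + ((-2)^r(-3r - 14)).
Simplifying, T(r+1) = -2(-2)^r·r - 10(-2)^r - 4 = (-2)^(r+1)((r+1) + 4) - 4,
which is the closed form with N = r+1.
By the principle of mathematical induction, the result holds for all N ≥ 1.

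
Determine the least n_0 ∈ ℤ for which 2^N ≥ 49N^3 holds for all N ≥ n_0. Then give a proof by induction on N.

n_0 = 19

At N = 18: 262144 < 285768, so the inequality fails and n_0 ≥ 19. We prove 2^N ≥ 49N^3 for all N ≥ 19.
For the base case N = 19: 2^N = 524288 and 49N^3 = 336091, so 524288 ≥ 336091.
Inductive step: suppose the statement holds for some p ≥ 19, so 2^p ≥ 49p^3.
Then 2^(p + 1) = 2·(2^p) ≥ 2·(49p^3).
Also, for p ≥ 19 we have 2·(49p^3) ≥ 49(p+1)^3, since 2 ≥ (1 + 1/p)^3 for all p ≥ 19.
Combining, 2^(p + 1) ≥ 49(p+1)^3.
By the principle of mathematical induction, the result holds for all N ≥ 19.
Hence the smallest such n_0 is 19.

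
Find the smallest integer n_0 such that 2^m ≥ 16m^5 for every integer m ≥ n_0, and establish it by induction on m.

n_0 = 29

At m = 28: 268435456 < 275365888, so the inequality fails and n_0 ≥ 29. We prove 2^m ≥ 16m^5 for all m ≥ 29.
When m = 29: 2^m = 536870912 and 16m^5 = 328178384, so 536870912 ≥ 328178384.
Suppose the result is true for m = k, so 2^k ≥ 16k^5.
Then 2^(k + 1) = 2·(2^k) ≥ 2·(16k^5).
Also, for k ≥ 29 we have 2·(16k^5) ≥ 16(k+1)^5, since 2 ≥ (1 + 1/k)^5 for all k ≥ 29.
Combining, 2^(k + 1) ≥ 16(k+1)^5.
This completes the induction.
Hence the smallest such n_0 is 29.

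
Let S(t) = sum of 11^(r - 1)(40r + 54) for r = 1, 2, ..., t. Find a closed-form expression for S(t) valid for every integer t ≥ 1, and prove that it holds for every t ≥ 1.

S(t) = 11^t(4t + 5) - 5

We claim S(t) = 11^t(4t + 5) - 5 for all t ≥ 1.
Base case (t = 1): S(1) = 94, and the closed form gives 94. They agree.
Inductive step: assume the claim holds for t = r, so S(r) = 11^r(4r + 5) - 5.
Then S(r+1) = S(r) + (11^r(40r + 94)) = (11^r(4r + 5) - 5) + (11^r(40r + 94)).
Simplifying, S(r+1) = 44·11^r·r + 99·11^r - 5 = 11^(r+1)(4(r+1) + 5) - 5,
which is the closed form with t = r+1.
Hence, by induction on t, the claim holds for every t ≥ 1.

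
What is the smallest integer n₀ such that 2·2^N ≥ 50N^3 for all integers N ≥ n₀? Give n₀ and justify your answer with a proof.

At N = 16: 131072 < 204800, so the inequality fails and n₀ ≥ 17. We prove 2·2^N ≥ 50N^3 for all N ≥ 17.
When N = 17: 2·2^N = 262144 and 50N^3 = 245650, so 262144 ≥ 245650.
Inductive step: suppose the statement holds for some j ≥ 17, so 2·2^j ≥ 50j^3.
Then 2·2^(j + 1) = 2·(2·2^j) ≥ 2·(50j^3).
Also, for j ≥ 17 we have 2·(50j^3) ≥ 50(j+1)^3, since 2 ≥ (1 + 1/j)^3 for all j ≥ 17.
Combining, 2·2^(j + 1) ≥ 50(j+1)^3.
By the principle of mathematical induction, the result holds for all N ≥ 17.
Hence the smallest such n₀ is 17.

n₀ = 17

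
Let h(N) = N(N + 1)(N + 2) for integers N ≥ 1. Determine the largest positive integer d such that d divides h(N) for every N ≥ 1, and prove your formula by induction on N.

Computing the first values: h(1) = 6 and h(2) = 24; gcd(6, 24) = 6, so d ≤ 6.
We prove 6 | N(N + 1)(N + 2) for all N ≥ 1 by induction on N.
Base case (N = 1): h(1) = 6 = 6·(1), so 6 | h(1).
Inductive step: suppose the statement holds for some i ≥ 1, i.e. 6 | h(i). Then
h(i+1) − h(i) = (i+1)·(i+2)·(i+3) − i·(i+1)·(i+2) = (i+1)·(i+2)·[(i+3) − i] = 3·(i+1)·(i+2). The product of 2 consecutive integers is divisible by (2)! = 2, so h(i+1) − h(i) is divisible by 3·2 = 6. By the inductive hypothesis 6 | h(i), hence 6 | h(i+1).
This completes the induction.
Therefore the largest such d is 6.

d = 6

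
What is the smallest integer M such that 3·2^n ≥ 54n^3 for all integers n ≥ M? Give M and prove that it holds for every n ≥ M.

At n = 16: 196608 < 221184, so the inequality fails and M ≥ 17. We prove 3·2^n ≥ 54n^3 for all n ≥ 17.
When n = 17: 3·2^n = 393216 and 54n^3 = 265302, so 393216 ≥ 265302.
Inductive step: suppose the statement holds for some k ≥ 17, so 3·2^k ≥ 54k^3.
Then 3·2^(k + 1) = 2·(3·2^k) ≥ 2·(54k^3).
Also, for k ≥ 17 we have 2·(54k^3) ≥ 54(k+1)^3, since 2 ≥ (1 + 1/k)^3 for all k ≥ 17.
Combining, 3·2^(k + 1) ≥ 54(k+1)^3.
By the principle of mathematical induction, the result holds for all n ≥ 17.
Hence the smallest such M is 17.

M = 17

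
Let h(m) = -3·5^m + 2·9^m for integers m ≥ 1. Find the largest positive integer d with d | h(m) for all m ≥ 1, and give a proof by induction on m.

Computing the first values: h(1) = 3 and h(2) = 87; gcd(3, 87) = 3, so d ≤ 3.
We prove 3 | -3·5^m + 2·9^m for all m ≥ 1 by induction on m.
Base case (m = 1): h(1) = 3 = 3·(1), so 3 | h(1).
Suppose the result is true for m = k, i.e. 3 | h(k). Then
h(k+1) − 9·h(k) = (-3·5^(k+1) + 2·9^(k+1)) − 9·(-3·5^k + 2·9^k) = (-3)·5^k·(5 − 9) = (12)·5^k. Since 3 | h(k) by the inductive hypothesis, 3 | 9·h(k); and 3 | 12 since 12 = 3·4. Therefore 3 | h(k+1).
By the principle of mathematical induction, the result holds for all m ≥ 1.
Therefore the largest such d is 3.

d = 3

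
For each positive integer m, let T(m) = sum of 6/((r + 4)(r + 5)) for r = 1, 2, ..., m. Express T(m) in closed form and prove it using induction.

We claim T(m) = 6m/(5(m + 5)) for all m ≥ 1.
Base case (m = 1): T(1) = 1/5, and the closed form gives 1/5. They agree.
Suppose the result is true for m = r, so T(r) = 6r/(5(r + 5)).
Then T(r+1) = T(r) + (6/((r + 5)(r + 6))) = (6r/(5(r + 5))) + (6/((r + 5)(r + 6))).
Simplifying, T(r+1) = 6(r + 1)/(5(r + 6)) = 6(r+1)/(5((r+1) + 5)),
which is the closed form with m = r+1.
Hence, by induction on m, the claim holds for every m ≥ 1.

T(m) = 6m/(5(m + 5))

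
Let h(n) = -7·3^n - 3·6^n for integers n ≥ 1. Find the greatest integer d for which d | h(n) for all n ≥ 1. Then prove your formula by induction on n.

d = 3

Computing the first values: h(1) = -39 and h(2) = -171; gcd(-39, -171) = 3, so d ≤ 3.
We prove 3 | -7·3^n - 3·6^n for all n ≥ 1 by induction on n.
For the base case n = 1: h(1) = -39 = 3·(-13), so 3 | h(1).
For the inductive step, assume it holds for an arbitrary k ≥ 1, i.e. 3 | h(k). Then
h(k+1) − 6·h(k) = (-7·3^(k+1) - 3·6^(k+1)) − 6·(-7·3^k - 3·6^k) = (-7)·3^k·(3 − 6) = (21)·3^k. Since 3 | h(k) by the inductive hypothesis, 3 | 6·h(k); and 3 | 21 since 21 = 3·7. Therefore 3 | h(k+1).
This completes the induction.
Therefore the largest such d is 3.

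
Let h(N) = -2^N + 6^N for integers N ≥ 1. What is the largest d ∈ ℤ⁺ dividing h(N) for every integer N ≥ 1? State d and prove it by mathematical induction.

d = 4

Computing the first values: h(1) = 4 and h(2) = 32; gcd(4, 32) = 4, so d ≤ 4.
We prove 4 | -2^N + 6^N for all N ≥ 1 by induction on N.
Base case (N = 1): h(1) = 4 = 4·(1), so 4 | h(1).
For the inductive step, assume it holds for an arbitrary m ≥ 1, i.e. 4 | h(m). Then
6^{m+1} − 2^{m+1} = 6·6^m − 2·2^m = 6·(6^m − 2^m) + (4)·2^m. The first term is divisible by 4 by the inductive hypothesis, and the second term (4)·2^m is divisible by 4 since 4 | 4. Hence 4 | h(m+1).
By induction, the statement is established for all N ≥ 1.
Therefore the largest such d is 4.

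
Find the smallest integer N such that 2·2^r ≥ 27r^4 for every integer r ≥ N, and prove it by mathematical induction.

At r = 21: 4194304 < 5250987, so the inequality fails and N ≥ 22. We prove 2·2^r ≥ 27r^4 for all r ≥ 22.
Base step (r = 22): 2·2^r = 8388608 and 27r^4 = 6324912, so 8388608 ≥ 6324912.
Inductive step: assume the claim holds for r = m, so 2·2^m ≥ 27m^4.
Then 2·2^(m + 1) = 2·(2·2^m) ≥ 2·(27m^4).
Also, for m ≥ 22 we have 2·(27m^4) ≥ 27(m+1)^4, since 2 ≥ (1 + 1/m)^4 for all m ≥ 22.
Combining, 2·2^(m + 1) ≥ 27(m+1)^4.
By the principle of mathematical induction, the result holds for all r ≥ 22.
Hence the smallest such N is 22.

N = 22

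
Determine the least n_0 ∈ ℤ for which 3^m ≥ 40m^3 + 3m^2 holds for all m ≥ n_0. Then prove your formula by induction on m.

n_0 = 10

At m = 9: 19683 < 29403, so the inequality fails and n_0 ≥ 10. We prove 3^m ≥ 40m^3 + 3m^2 for all m ≥ 10.
When m = 10: 3^m = 59049 and 40m^3 + 3m^2 = 40300, so 59049 ≥ 40300.
Inductive step: suppose the statement holds for some i ≥ 10, so 3^i ≥ 40i^3 + 3i^2.
Then 3^(i + 1) = 3·(3^i) ≥ 3·(40i^3 + 3i^2).
Also, for i ≥ 10 we have 3·(40i^3 + 3i^2) ≥ 40(i+1)^3 + 3(i+1)^2, since 3·(40i^3 + 3i^2) − (40(i+1)^3 + 3(i+1)^2) = 80i^3 - 114i^2 - 126i - 43, which is nonnegative for all i ≥ 10.
Combining, 3^(i + 1) ≥ 40(i+1)^3 + 3(i+1)^2.
Hence, by induction on m, the claim holds for every m ≥ 10.
Hence the smallest such n_0 is 10.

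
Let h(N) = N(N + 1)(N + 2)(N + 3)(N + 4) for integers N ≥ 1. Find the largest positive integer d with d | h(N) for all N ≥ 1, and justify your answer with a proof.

d = 120

Computing the first values: h(1) = 120 and h(2) = 720; gcd(120, 720) = 120, so d ≤ 120.
We prove 120 | N(N + 1)(N + 2)(N + 3)(N + 4) for all N ≥ 1 by induction on N.
Base step (N = 1): h(1) = 120 = 120·(1), so 120 | h(1).
For the inductive step, assume it holds for an arbitrary m ≥ 1, i.e. 120 | h(m). Then
h(m+1) − h(m) = (m+1)·(m+2)·(m+3)·(m+4)·(m+5) − m·(m+1)·(m+2)·(m+3)·(m+4) = (m+1)·(m+2)·(m+3)·(m+4)·[(m+5) − m] = 5·(m+1)·(m+2)·(m+3)·(m+4). The product of 4 consecutive integers is divisible by (4)! = 24, so h(m+1) − h(m) is divisible by 5·24 = 120. By the inductive hypothesis 120 | h(m), hence 120 | h(m+1).
Hence, by induction on N, the claim holds for every N ≥ 1.
Therefore the largest such d is 120.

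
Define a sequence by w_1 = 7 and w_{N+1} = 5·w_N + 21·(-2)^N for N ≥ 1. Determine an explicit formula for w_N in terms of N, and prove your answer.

Computing the first terms: w_1 = 7, w_2 = -7, w_3 = 49. This suggests w_N = -3(-2)^N + 5^(N - 1).
For the base case N = 1: the formula gives 7 = 7 = w_1.
Suppose the result is true for N = r, so w_r = -3(-2)^r + 5^(r - 1).
Then w_{r+1} = 5·w_r + 21·(-2)^r = 5·(-3(-2)^r + 5^(r - 1)) + 21·(-2)^r = -3(-2)^(r + 1) + 5^r = -3(-2)^(r+1) + 5^((r+1) - 1),
which is the claimed formula at N = r+1.
By the principle of mathematical induction, the result holds for all N ≥ 1.

w_N = -3(-2)^N + 5^(N - 1)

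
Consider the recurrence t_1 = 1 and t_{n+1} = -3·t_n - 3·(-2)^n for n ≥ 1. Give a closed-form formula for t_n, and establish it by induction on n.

t_n = -3(-2)^n - 5(-3)^(n - 1)

Computing the first terms: t_1 = 1, t_2 = 3, t_3 = -21. This suggests t_n = -3(-2)^n - 5(-3)^(n - 1).
Base case (n = 1): the formula gives 1 = 1 = t_1.
For the inductive step, assume it holds for an arbitrary i ≥ 1, so t_i = -3(-2)^i - 5(-3)^(i - 1).
Then t_{i+1} = -3·t_i - 3·(-2)^i = -3·(-3(-2)^i - 5(-3)^(i - 1)) - 3·(-2)^i = -3(-2)^(i + 1) - 5(-3)^i = -3(-2)^(i+1) - 5(-3)^((i+1) - 1),
which is the claimed formula at n = i+1.
By the principle of mathematical induction, the result holds for all n ≥ 1.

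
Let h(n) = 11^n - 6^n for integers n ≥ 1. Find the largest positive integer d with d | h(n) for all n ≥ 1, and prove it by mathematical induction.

d = 5

Computing the first values: h(1) = 5 and h(2) = 85; gcd(5, 85) = 5, so d ≤ 5.
We prove 5 | 11^n - 6^n for all n ≥ 1 by induction on n.
Base case (n = 1): h(1) = 5 = 5·(1), so 5 | h(1).
For the inductive step, assume it holds for an arbitrary j ≥ 1, i.e. 5 | h(j). Then
11^{j+1} − 6^{j+1} = 11·11^j − 6·6^j = 11·(11^j − 6^j) + (5)·6^j. The first term is divisible by 5 by the inductive hypothesis, and the second term (5)·6^j is divisible by 5 since 5 | 5. Hence 5 | h(j+1).
Hence, by induction on n, the claim holds for every n ≥ 1.
Therefore the largest such d is 5.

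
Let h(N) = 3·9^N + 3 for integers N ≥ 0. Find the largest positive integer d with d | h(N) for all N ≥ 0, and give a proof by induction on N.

Computing the first values: h(0) = 6 and h(1) = 30; gcd(6, 30) = 6, so d ≤ 6.
We prove 6 | 3·9^N + 3 for all N ≥ 0 by induction on N.
Base step (N = 0): h(0) = 6 = 6·(1), so 6 | h(0).
Inductive step: assume the claim holds for N = r, i.e. 6 | h(r). Then
h(r+1) = 3·9^(r+1) + 3 = 9·(3·9^r + 3) - 24 = 9·h(r) - 24. The first term is divisible by 6 by the inductive hypothesis, and -24 is divisible by 6. Hence 6 | h(r+1).
By induction, the statement is established for all N ≥ 0.
Therefore the largest such d is 6.

d = 6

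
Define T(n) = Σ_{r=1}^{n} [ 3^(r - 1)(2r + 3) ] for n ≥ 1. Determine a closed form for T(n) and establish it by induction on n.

T(n) = 3^n(n + 1) - 1

We claim T(n) = 3^n(n + 1) - 1 for all n ≥ 1.
Base case (n = 1): T(1) = 5, and the closed form gives 5. They agree.
For the inductive step, assume it holds for an arbitrary r ≥ 1, so T(r) = 3^r(r + 1) - 1.
Then T(r+1) = T(r) + (3^r(2r + 5)) = (3^r(r + 1) - 1) + (3^r(2r + 5)).
Simplifying, T(r+1) = 3·3^r·r + 6·3^r - 1 = 3^(r+1)((r+1) + 1) - 1,
which is the closed form with n = r+1.
By induction, the statement is established for all n ≥ 1.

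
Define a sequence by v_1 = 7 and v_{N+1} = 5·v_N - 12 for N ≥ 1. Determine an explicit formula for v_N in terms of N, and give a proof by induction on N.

v_N = 4·5^(N - 1) + 3

Computing the first terms: v_1 = 7, v_2 = 23, v_3 = 103. This suggests v_N = 4·5^(N - 1) + 3.
Base step (N = 1): the formula gives 7 = 7 = v_1.
For the inductive step, assume it holds for an arbitrary j ≥ 1, so v_j = 4·5^(j - 1) + 3.
Then v_{j+1} = 5·v_j - 12 = 5·(4·5^(j - 1) + 3) - 12 = 4·5^j + 3 = 4·5^((j+1) - 1) + 3,
which is the claimed formula at N = j+1.
By the principle of mathematical induction, the result holds for all N ≥ 1.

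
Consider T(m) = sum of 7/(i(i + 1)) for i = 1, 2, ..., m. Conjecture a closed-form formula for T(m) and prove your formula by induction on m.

We claim T(m) = 7m/(m + 1) for all m ≥ 1.
Base step (m = 1): T(1) = 7/2, and the closed form gives 7/2. They agree.
For the inductive step, assume it holds for an arbitrary i ≥ 1, so T(i) = 7i/(i + 1).
Then T(i+1) = T(i) + (7/((i + 1)(i + 2))) = (7i/(i + 1)) + (7/((i + 1)(i + 2))).
Simplifying, T(i+1) = 7(i + 1)/(i + 2) = 7(i+1)/((i+1) + 1),
which is the closed form with m = i+1.
By the principle of mathematical induction, the result holds for all m ≥ 1.

T(m) = 7m/(m + 1)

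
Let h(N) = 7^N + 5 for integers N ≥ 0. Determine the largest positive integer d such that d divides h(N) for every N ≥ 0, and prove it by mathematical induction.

d = 6

Computing the first values: h(0) = 6 and h(1) = 12; gcd(6, 12) = 6, so d ≤ 6.
We prove 6 | 7^N + 5 for all N ≥ 0 by induction on N.
When N = 0: h(0) = 6 = 6·(1), so 6 | h(0).
Suppose the result is true for N = j, i.e. 6 | h(j). Then
h(j+1) = 7^(j+1) + 5 = 7·(7^j + 5) - 30 = 7·h(j) - 30. The first term is divisible by 6 by the inductive hypothesis, and -30 is divisible by 6. Hence 6 | h(j+1).
This completes the induction.
Therefore the largest such d is 6.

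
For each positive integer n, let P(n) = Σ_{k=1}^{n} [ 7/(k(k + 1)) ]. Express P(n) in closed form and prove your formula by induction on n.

P(n) = 7n/(n + 1)

We claim P(n) = 7n/(n + 1) for all n ≥ 1.
For the base case n = 1: P(1) = 7/2, and the closed form gives 7/2. They agree.
Inductive step: suppose the statement holds for some k ≥ 1, so P(k) = 7k/(k + 1).
Then P(k+1) = P(k) + (7/((k + 1)(k + 2))) = (7k/(k + 1)) + (7/((k + 1)(k + 2))).
Simplifying, P(k+1) = 7(k + 1)/(k + 2) = 7(k+1)/((k+1) + 1),
which is the closed form with n = k+1.
By induction, the statement is established for all n ≥ 1.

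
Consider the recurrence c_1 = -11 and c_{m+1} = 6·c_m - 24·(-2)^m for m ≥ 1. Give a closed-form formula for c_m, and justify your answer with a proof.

Computing the first terms: c_1 = -11, c_2 = -18, c_3 = -204. This suggests c_m = 3(-2)^m - 5·6^(m - 1).
Base step (m = 1): the formula gives -11 = -11 = c_1.
For the inductive step, assume it holds for an arbitrary r ≥ 1, so c_r = 3(-2)^r - 5·6^(r - 1).
Then c_{r+1} = 6·c_r - 24·(-2)^r = 6·(3(-2)^r - 5·6^(r - 1)) - 24·(-2)^r = 3(-2)^(r + 1) - 5·6^r = 3(-2)^(r+1) - 5·6^((r+1) - 1),
which is the claimed formula at m = r+1.
By induction, the statement is established for all m ≥ 1.

c_m = 3(-2)^m - 5·6^(m - 1)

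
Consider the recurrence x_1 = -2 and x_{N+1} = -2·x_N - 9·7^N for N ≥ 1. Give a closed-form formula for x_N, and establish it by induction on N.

Computing the first terms: x_1 = -2, x_2 = -59, x_3 = -323. This suggests x_N = 5(-2)^(N - 1) - 7^N.
For the base case N = 1: the formula gives -2 = -2 = x_1.
Inductive step: assume the claim holds for N = k, so x_k = 5(-2)^(k - 1) - 7^k.
Then x_{k+1} = -2·x_k - 9·7^k = -2·(5(-2)^(k - 1) - 7^k) - 9·7^k = 5(-2)^k - 7^(k + 1) = 5(-2)^((k+1) - 1) - 7^(k+1),
which is the claimed formula at N = k+1.
Hence, by induction on N, the claim holds for every N ≥ 1.

x_N = 5(-2)^(N - 1) - 7^N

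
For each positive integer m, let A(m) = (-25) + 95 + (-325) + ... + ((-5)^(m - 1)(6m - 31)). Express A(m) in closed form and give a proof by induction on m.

A(m) = (-5)^m(-m + 5) - 5

We claim A(m) = (-5)^m(-m + 5) - 5 for all m ≥ 1.
When m = 1: A(1) = -25, and the closed form gives -25. They agree.
Suppose the result is true for m = r, so A(r) = (-5)^r(-r + 5) - 5.
Then A(r+1) = A(r) + ((-5)^r(6r - 25)) = ((-5)^r(-r + 5) - 5) + ((-5)^r(6r - 25)).
Simplifying, A(r+1) = 5(-5)^r·r - 20(-5)^r - 5 = (-5)^(r+1)(-(r+1) + 5) - 5,
which is the closed form with m = r+1.
By induction, the statement is established for all m ≥ 1.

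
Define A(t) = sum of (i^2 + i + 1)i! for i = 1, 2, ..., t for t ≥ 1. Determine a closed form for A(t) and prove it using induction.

We claim A(t) = (t + 1)(t + 1)! - 1 for all t ≥ 1.
Base case (t = 1): A(1) = 3, and the closed form gives 3. They agree.
For the inductive step, assume it holds for an arbitrary i ≥ 1, so A(i) = (i + 1)(i + 1)! - 1.
Then A(i+1) = A(i) + ((i^2 + 3i + 3)(i + 1)!) = ((i + 1)(i + 1)! - 1) + ((i^2 + 3i + 3)(i + 1)!).
Simplifying, A(i+1) = ((i+1) + 1)((i+1) + 1)! - 1,
which is the closed form with t = i+1.
Hence, by induction on t, the claim holds for every t ≥ 1.

A(t) = (t + 1)(t + 1)! - 1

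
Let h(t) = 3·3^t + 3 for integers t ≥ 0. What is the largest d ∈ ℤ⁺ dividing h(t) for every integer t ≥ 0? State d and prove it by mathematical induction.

d = 6

Computing the first values: h(0) = 6 and h(1) = 12; gcd(6, 12) = 6, so d ≤ 6.
We prove 6 | 3·3^t + 3 for all t ≥ 0 by induction on t.
Base step (t = 0): h(0) = 6 = 6·(1), so 6 | h(0).
For the inductive step, assume it holds for an arbitrary j ≥ 0, i.e. 6 | h(j). Then
h(j+1) = 3·3^(j+1) + 3 = 3·(3·3^j + 3) - 6 = 3·h(j) - 6. The first term is divisible by 6 by the inductive hypothesis, and -6 is divisible by 6. Hence 6 | h(j+1).
By induction, the statement is established for all t ≥ 0.
Therefore the largest such d is 6.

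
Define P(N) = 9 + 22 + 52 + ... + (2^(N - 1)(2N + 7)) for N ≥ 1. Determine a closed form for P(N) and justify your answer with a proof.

We claim P(N) = 2^N(2N + 5) - 5 for all N ≥ 1.
For the base case N = 1: P(1) = 9, and the closed form gives 9. They agree.
Inductive step: assume the claim holds for N = k, so P(k) = 2^k(2k + 5) - 5.
Then P(k+1) = P(k) + (2^k(2k + 9)) = (2^k(2k + 5) - 5) + (2^k(2k + 9)).
Simplifying, P(k+1) = 4·2^k·k + 14·2^k - 5 = 2^(k+1)(2(k+1) + 5) - 5,
which is the closed form with N = k+1.
Hence, by induction on N, the claim holds for every N ≥ 1.

P(N) = 2^N(2N + 5) - 5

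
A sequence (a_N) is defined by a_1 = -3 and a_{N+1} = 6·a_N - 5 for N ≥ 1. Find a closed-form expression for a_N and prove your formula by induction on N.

Computing the first terms: a_1 = -3, a_2 = -23, a_3 = -143. This suggests a_N = -4·6^(N - 1) + 1.
Base case (N = 1): the formula gives -3 = -3 = a_1.
Suppose the result is true for N = j, so a_j = -4·6^(j - 1) + 1.
Then a_{j+1} = 6·a_j - 5 = 6·(-4·6^(j - 1) + 1) - 5 = -4·6^j + 1 = -4·6^((j+1) - 1) + 1,
which is the claimed formula at N = j+1.
This completes the induction.

a_N = -4·6^(N - 1) + 1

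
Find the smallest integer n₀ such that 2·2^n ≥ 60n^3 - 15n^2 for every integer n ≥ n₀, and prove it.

At n = 17: 262144 < 290445, so the inequality fails and n₀ ≥ 18. We prove 2·2^n ≥ 60n^3 - 15n^2 for all n ≥ 18.
For the base case n = 18: 2·2^n = 524288 and 60n^3 - 15n^2 = 345060, so 524288 ≥ 345060.
Inductive step: assume the claim holds for n = m, so 2·2^m ≥ 60m^3 - 15m^2.
Then 2·2^(m + 1) = 2·(2·2^m) ≥ 2·(60m^3 - 15m^2).
Also, for m ≥ 18 we have 2·(60m^3 - 15m^2) ≥ 60(m+1)^3 - 15(m+1)^2, since 2·(60m^3 - 15m^2) − (60(m+1)^3 - 15(m+1)^2) = 60m^3 - 195m^2 - 150m - 45, which is nonnegative for all m ≥ 18.
Combining, 2·2^(m + 1) ≥ 60(m+1)^3 - 15(m+1)^2.
By induction, the statement is established for all n ≥ 18.
Hence the smallest such n₀ is 18.

n₀ = 18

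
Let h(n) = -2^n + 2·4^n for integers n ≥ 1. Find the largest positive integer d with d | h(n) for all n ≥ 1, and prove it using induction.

Computing the first values: h(1) = 6 and h(2) = 28; gcd(6, 28) = 2, so d ≤ 2.
We prove 2 | -2^n + 2·4^n for all n ≥ 1 by induction on n.
Base case (n = 1): h(1) = 6 = 2·(3), so 2 | h(1).
For the inductive step, assume it holds for an arbitrary j ≥ 1, i.e. 2 | h(j). Then
h(j+1) − 4·h(j) = (-2^(j+1) + 2·4^(j+1)) − 4·(-2^j + 2·4^j) = (-1)·2^j·(2 − 4) = (2)·2^j. Since 2 | h(j) by the inductive hypothesis, 2 | 4·h(j); and 2 | 2 since 2 = 2·1. Therefore 2 | h(j+1).
By induction, the statement is established for all n ≥ 1.
Therefore the largest such d is 2.

d = 2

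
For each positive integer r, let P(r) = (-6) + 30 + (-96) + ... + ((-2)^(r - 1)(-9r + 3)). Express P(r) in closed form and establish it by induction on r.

P(r) = 3(-2)^r·r

We claim P(r) = 3(-2)^r·r for all r ≥ 1.
For the base case r = 1: P(1) = -6, and the closed form gives -6. They agree.
Inductive step: assume the claim holds for r = k, so P(k) = 3(-2)^k·k.
Then P(k+1) = P(k) + ((-2)^k(-9k - 6)) = (3(-2)^k·k) + ((-2)^k(-9k - 6)).
Simplifying, P(k+1) = (-2)^(k + 1)(3k + 3) = 3(-2)^(k+1)·(k+1),
which is the closed form with r = k+1.
By induction, the statement is established for all r ≥ 1.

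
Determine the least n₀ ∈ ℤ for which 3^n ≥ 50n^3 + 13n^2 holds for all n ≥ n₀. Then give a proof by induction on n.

At n = 9: 19683 < 37503, so the inequality fails and n₀ ≥ 10. We prove 3^n ≥ 50n^3 + 13n^2 for all n ≥ 10.
Base step (n = 10): 3^n = 59049 and 50n^3 + 13n^2 = 51300, so 59049 ≥ 51300.
Inductive step: assume the claim holds for n = j, so 3^j ≥ 50j^3 + 13j^2.
Then 3^(j + 1) = 3·(3^j) ≥ 3·(50j^3 + 13j^2).
Also, for j ≥ 10 we have 3·(50j^3 + 13j^2) ≥ 50(j+1)^3 + 13(j+1)^2, since 3·(50j^3 + 13j^2) − (50(j+1)^3 + 13(j+1)^2) = 100j^3 - 124j^2 - 176j - 63, which is nonnegative for all j ≥ 10.
Combining, 3^(j + 1) ≥ 50(j+1)^3 + 13(j+1)^2.
Hence, by induction on n, the claim holds for every n ≥ 10.
Hence the smallest such n₀ is 10.

n₀ = 10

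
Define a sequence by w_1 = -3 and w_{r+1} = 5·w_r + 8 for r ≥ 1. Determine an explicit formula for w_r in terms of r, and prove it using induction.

w_r = -5^(r - 1) - 2

Computing the first terms: w_1 = -3, w_2 = -7, w_3 = -27. This suggests w_r = -5^(r - 1) - 2.
When r = 1: the formula gives -3 = -3 = w_1.
Suppose the result is true for r = p, so w_p = -5^(p - 1) - 2.
Then w_{p+1} = 5·w_p + 8 = 5·(-5^(p - 1) - 2) + 8 = -5^p - 2 = -5^((p+1) - 1) - 2,
which is the claimed formula at r = p+1.
This completes the induction.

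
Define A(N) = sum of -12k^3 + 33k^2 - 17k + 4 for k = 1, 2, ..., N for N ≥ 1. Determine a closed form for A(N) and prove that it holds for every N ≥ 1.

A(N) = -N(3N + 1)(N^2 - 2N - 1)

We claim A(N) = -N(3N + 1)(N^2 - 2N - 1) for all N ≥ 1.
Base step (N = 1): A(1) = 8, and the closed form gives 8. They agree.
Inductive step: assume the claim holds for N = k, so A(k) = k(-3k^3 + 5k^2 + 5k + 1).
Then A(k+1) = A(k) + (-12k^3 - 3k^2 + 13k + 8) = (k(-3k^3 + 5k^2 + 5k + 1)) + (-12k^3 - 3k^2 + 13k + 8).
Simplifying, A(k+1) = -(k + 1)(3k + 4)(k^2 - 2) = -(k+1)(3(k+1) + 1)((k+1)^2 - 2(k+1) - 1),
which is the closed form with N = k+1.
By the principle of mathematical induction, the result holds for all N ≥ 1.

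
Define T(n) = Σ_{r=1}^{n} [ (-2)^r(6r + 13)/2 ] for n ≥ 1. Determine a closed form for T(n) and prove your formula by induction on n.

We claim T(n) = (-2)^n(2n + 5) - 5 for all n ≥ 1.
Base step (n = 1): T(1) = -19, and the closed form gives -19. They agree.
Inductive step: assume the claim holds for n = r, so T(r) = (-2)^r(2r + 5) - 5.
Then T(r+1) = T(r) + ((-2)^r(-6r - 19)) = ((-2)^r(2r + 5) - 5) + ((-2)^r(-6r - 19)).
Simplifying, T(r+1) = -4(-2)^r·r - 14(-2)^r - 5 = (-2)^(r+1)(2(r+1) + 5) - 5,
which is the closed form with n = r+1.
By the principle of mathematical induction, the result holds for all n ≥ 1.

T(n) = (-2)^n(2n + 5) - 5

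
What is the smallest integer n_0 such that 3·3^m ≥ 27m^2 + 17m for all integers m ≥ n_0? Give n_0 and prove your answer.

n_0 = 6

At m = 5: 729 < 760, so the inequality fails and n_0 ≥ 6. We prove 3·3^m ≥ 27m^2 + 17m for all m ≥ 6.
Base case (m = 6): 3·3^m = 2187 and 27m^2 + 17m = 1074, so 2187 ≥ 1074.
Suppose the result is true for m = j, so 3·3^j ≥ 27j^2 + 17j.
Then 3·3^(j + 1) = 3·(3·3^j) ≥ 3·(27j^2 + 17j).
Also, for j ≥ 6 we have 3·(27j^2 + 17j) ≥ 27(j+1)^2 + 17(j+1), since 3·(27j^2 + 17j) − (27(j+1)^2 + 17(j+1)) = 54j^2 - 20j - 44, which is nonnegative for all j ≥ 6.
Combining, 3·3^(j + 1) ≥ 27(j+1)^2 + 17(j+1).
By the principle of mathematical induction, the result holds for all m ≥ 6.
Hence the smallest such n_0 is 6.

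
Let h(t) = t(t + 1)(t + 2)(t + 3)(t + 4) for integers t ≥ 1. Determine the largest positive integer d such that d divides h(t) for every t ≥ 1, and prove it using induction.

Computing the first values: h(1) = 120 and h(2) = 720; gcd(120, 720) = 120, so d ≤ 120.
We prove 120 | t(t + 1)(t + 2)(t + 3)(t + 4) for all t ≥ 1 by induction on t.
Base case (t = 1): h(1) = 120 = 120·(1), so 120 | h(1).
Inductive step: suppose the statement holds for some j ≥ 1, i.e. 120 | h(j). Then
h(j+1) − h(j) = (j+1)·(j+2)·(j+3)·(j+4)·(j+5) − j·(j+1)·(j+2)·(j+3)·(j+4) = (j+1)·(j+2)·(j+3)·(j+4)·[(j+5) − j] = 5·(j+1)·(j+2)·(j+3)·(j+4). The product of 4 consecutive integers is divisible by (4)! = 24, so h(j+1) − h(j) is divisible by 5·24 = 120. By the inductive hypothesis 120 | h(j), hence 120 | h(j+1).
Hence, by induction on t, the claim holds for every t ≥ 1.
Therefore the largest such d is 120.

d = 120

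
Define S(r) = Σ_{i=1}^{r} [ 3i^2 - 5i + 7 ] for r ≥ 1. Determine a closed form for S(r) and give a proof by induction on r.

We claim S(r) = r(r^2 - r + 5) for all r ≥ 1.
Base case (r = 1): S(1) = 5, and the closed form gives 5. They agree.
Suppose the result is true for r = i, so S(i) = i(i^2 - i + 5).
Then S(i+1) = S(i) + (3i^2 + i + 5) = (i(i^2 - i + 5)) + (3i^2 + i + 5).
Simplifying, S(i+1) = (i + 1)(i^2 + i + 5) = (i+1)((i+1)^2 - (i+1) + 5),
which is the closed form with r = i+1.
By the principle of mathematical induction, the result holds for all r ≥ 1.

S(r) = r(r^2 - r + 5)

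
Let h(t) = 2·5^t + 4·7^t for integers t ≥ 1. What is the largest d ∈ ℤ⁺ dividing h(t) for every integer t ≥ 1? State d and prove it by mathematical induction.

d = 2

Computing the first values: h(1) = 38 and h(2) = 246; gcd(38, 246) = 2, so d ≤ 2.
We prove 2 | 2·5^t + 4·7^t for all t ≥ 1 by induction on t.
Base step (t = 1): h(1) = 38 = 2·(19), so 2 | h(1).
Inductive step: assume the claim holds for t = k, i.e. 2 | h(k). Then
h(k+1) − 7·h(k) = (2·5^(k+1) + 4·7^(k+1)) − 7·(2·5^k + 4·7^k) = (2)·5^k·(5 − 7) = (-4)·5^k. Since 2 | h(k) by the inductive hypothesis, 2 | 7·h(k); and 2 | -4 since -4 = 2·-2. Therefore 2 | h(k+1).
By induction, the statement is established for all t ≥ 1.
Therefore the largest such d is 2.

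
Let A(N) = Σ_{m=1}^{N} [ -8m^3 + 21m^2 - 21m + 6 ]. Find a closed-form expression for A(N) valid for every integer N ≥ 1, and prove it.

A(N) = -N(2N^3 - 3N^2 + 2N + 1)

We claim A(N) = -N(2N^3 - 3N^2 + 2N + 1) for all N ≥ 1.
When N = 1: A(1) = -2, and the closed form gives -2. They agree.
Suppose the result is true for N = m, so A(m) = m(-2m^3 + 3m^2 - 2m - 1).
Then A(m+1) = A(m) + (-8m^3 - 3m^2 - 3m - 2) = (m(-2m^3 + 3m^2 - 2m - 1)) + (-8m^3 - 3m^2 - 3m - 2).
Simplifying, A(m+1) = -(m + 1)(2m^3 + 3m^2 + 2m + 2) = -(m+1)(2(m+1)^3 - 3(m+1)^2 + 2(m+1) + 1),
which is the closed form with N = m+1.
By induction, the statement is established for all N ≥ 1.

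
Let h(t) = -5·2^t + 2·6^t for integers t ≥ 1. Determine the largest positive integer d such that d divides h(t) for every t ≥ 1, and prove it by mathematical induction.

Computing the first values: h(1) = 2 and h(2) = 52; gcd(2, 52) = 2, so d ≤ 2.
We prove 2 | -5·2^t + 2·6^t for all t ≥ 1 by induction on t.
Base case (t = 1): h(1) = 2 = 2·(1), so 2 | h(1).
For the inductive step, assume it holds for an arbitrary r ≥ 1, i.e. 2 | h(r). Then
h(r+1) − 6·h(r) = (-5·2^(r+1) + 2·6^(r+1)) − 6·(-5·2^r + 2·6^r) = (-5)·2^r·(2 − 6) = (20)·2^r. Since 2 | h(r) by the inductive hypothesis, 2 | 6·h(r); and 2 | 20 since 20 = 2·10. Therefore 2 | h(r+1).
By the principle of mathematical induction, the result holds for all t ≥ 1.
Therefore the largest such d is 2.

d = 2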